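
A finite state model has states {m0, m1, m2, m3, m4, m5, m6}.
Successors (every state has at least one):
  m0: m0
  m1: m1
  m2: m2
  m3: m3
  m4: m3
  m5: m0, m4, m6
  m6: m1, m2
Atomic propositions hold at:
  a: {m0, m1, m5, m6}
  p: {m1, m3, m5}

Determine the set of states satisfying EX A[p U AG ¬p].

{m0, m2, m5, m6}

Sat(¬p) = {m0, m2, m4, m6}
AG ¬p: greatest fixpoint, start Z0 = {m0, m2, m4, m6}, keep only states in Sat with every successor in Z. Z1 = {m0, m2}; fixed.
Sat(AG ¬p) = {m0, m2}
A[p U AG ¬p]: least fixpoint, start Z0 = Sat(AG ¬p) = {m0, m2}, add states in Sat(p) with every successor in Z. Already a fixed point.
Sat(A[p U AG ¬p]) = {m0, m2}
Sat(EX A[p U AG ¬p]) = {s : some successor in {m0, m2}} = {m0, m2, m5, m6}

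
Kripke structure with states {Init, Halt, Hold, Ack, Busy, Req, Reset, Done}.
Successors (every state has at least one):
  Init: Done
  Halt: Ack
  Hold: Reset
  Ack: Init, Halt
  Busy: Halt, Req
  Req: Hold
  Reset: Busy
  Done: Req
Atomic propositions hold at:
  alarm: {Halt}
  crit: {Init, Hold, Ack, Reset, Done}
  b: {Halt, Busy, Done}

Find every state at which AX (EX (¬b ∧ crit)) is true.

{Halt, Busy, Req, Done}

Sat(¬b) = {Init, Hold, Ack, Req, Reset}
Sat(¬b ∧ crit) = {Init, Hold, Ack, Reset}
Sat(EX (¬b ∧ crit)) = {s : some successor in {Init, Hold, Ack, Reset}} = {Halt, Hold, Ack, Req}
Sat(AX (EX (¬b ∧ crit))) = {s : every successor in {Halt, Hold, Ack, Req}} = {Halt, Busy, Req, Done}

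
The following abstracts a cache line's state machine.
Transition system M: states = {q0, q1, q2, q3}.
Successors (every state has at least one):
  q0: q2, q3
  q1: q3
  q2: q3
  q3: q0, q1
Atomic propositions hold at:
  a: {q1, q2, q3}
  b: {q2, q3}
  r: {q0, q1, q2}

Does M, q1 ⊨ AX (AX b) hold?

No

Sat(AX b) = {s : every successor in {q2, q3}} = {q0, q1, q2}
Sat(AX (AX b)) = {s : every successor in {q0, q1, q2}} = {q3}
q1 ∉ Sat(AX (AX b)) = {q3}, so the formula does not hold at q1.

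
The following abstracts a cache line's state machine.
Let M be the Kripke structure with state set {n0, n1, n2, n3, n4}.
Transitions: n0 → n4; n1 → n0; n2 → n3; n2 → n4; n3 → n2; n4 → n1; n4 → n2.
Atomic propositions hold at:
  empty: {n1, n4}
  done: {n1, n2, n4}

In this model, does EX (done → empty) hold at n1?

Yes

Sat(done → empty) = {n0, n1, n3, n4}
Sat(EX (done → empty)) = {s : some successor in {n0, n1, n3, n4}} = {n0, n1, n2, n4}
n1 ∈ Sat(EX (done → empty)) = {n0, n1, n2, n4}, so the formula holds at n1.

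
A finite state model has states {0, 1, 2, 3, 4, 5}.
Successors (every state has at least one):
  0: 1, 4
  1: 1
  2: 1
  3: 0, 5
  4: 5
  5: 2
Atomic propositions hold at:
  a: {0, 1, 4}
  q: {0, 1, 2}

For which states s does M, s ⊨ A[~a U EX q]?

Sat(~a) = {2, 3, 5}
Sat(EX q) = {s : some successor in {0, 1, 2}} = {0, 1, 2, 3, 5}
A[~a U EX q]: least fixpoint, start Z0 = Sat(EX q) = {0, 1, 2, 3, 5}, add states in Sat(~a) with every successor in Z. Already a fixed point.
Sat(A[~a U EX q]) = {0, 1, 2, 3, 5}

{0, 1, 2, 3, 5}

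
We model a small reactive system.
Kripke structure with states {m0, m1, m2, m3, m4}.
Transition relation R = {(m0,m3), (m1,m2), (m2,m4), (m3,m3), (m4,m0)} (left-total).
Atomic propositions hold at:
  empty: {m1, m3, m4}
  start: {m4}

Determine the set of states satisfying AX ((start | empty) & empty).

{m0, m2, m3}

Sat(start | empty) = {m1, m3, m4}
Sat((start | empty) & empty) = {m1, m3, m4}
Sat(AX ((start | empty) & empty)) = {s : every successor in {m1, m3, m4}} = {m0, m2, m3}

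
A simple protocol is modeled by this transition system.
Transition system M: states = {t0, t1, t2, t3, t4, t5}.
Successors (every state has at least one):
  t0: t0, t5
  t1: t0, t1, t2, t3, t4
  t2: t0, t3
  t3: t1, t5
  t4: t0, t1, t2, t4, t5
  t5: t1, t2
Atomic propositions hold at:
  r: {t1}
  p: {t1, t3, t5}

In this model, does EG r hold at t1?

Yes

EG r: greatest fixpoint, start Z0 = {t1}, keep only states in Sat with some successor in Z. Already a fixed point.
Sat(EG r) = {t1}
t1 ∈ Sat(EG r) = {t1}, so the formula holds at t1.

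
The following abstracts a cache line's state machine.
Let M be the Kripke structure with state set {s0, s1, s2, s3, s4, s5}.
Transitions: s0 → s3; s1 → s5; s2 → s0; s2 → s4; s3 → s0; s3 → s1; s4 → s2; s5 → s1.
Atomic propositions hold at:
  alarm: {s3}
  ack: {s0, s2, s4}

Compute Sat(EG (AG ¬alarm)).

Sat(¬alarm) = {s0, s1, s2, s4, s5}
AG ¬alarm: greatest fixpoint, start Z0 = {s0, s1, s2, s4, s5}, keep only states in Sat with every successor in Z. Z1 = {s1, s2, s4, s5}; Z2 = {s1, s4, s5}; Z3 = {s1, s5}; fixed.
Sat(AG ¬alarm) = {s1, s5}
EG (AG ¬alarm): greatest fixpoint, start Z0 = {s1, s5}, keep only states in Sat with some successor in Z. Already a fixed point.
Sat(EG (AG ¬alarm)) = {s1, s5}

{s1, s5}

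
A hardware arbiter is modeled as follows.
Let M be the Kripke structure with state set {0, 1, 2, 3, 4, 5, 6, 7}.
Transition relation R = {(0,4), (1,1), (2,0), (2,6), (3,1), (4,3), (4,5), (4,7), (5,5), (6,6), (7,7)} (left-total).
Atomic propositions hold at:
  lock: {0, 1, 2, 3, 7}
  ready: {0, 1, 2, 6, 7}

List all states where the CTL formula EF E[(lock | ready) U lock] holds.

Sat(lock | ready) = {0, 1, 2, 3, 6, 7}
E[(lock | ready) U lock]: least fixpoint, start Z0 = Sat(lock) = {0, 1, 2, 3, 7}, add states in Sat(lock | ready) with some successor in Z. Already a fixed point.
Sat(E[(lock | ready) U lock]) = {0, 1, 2, 3, 7}
EF E[(lock | ready) U lock]: least fixpoint, start Z0 = {0, 1, 2, 3, 7}, add states with some successor in Z. Z1 = {0, 1, 2, 3, 4, 7}; fixed.
Sat(EF E[(lock | ready) U lock]) = {0, 1, 2, 3, 4, 7}

{0, 1, 2, 3, 4, 7}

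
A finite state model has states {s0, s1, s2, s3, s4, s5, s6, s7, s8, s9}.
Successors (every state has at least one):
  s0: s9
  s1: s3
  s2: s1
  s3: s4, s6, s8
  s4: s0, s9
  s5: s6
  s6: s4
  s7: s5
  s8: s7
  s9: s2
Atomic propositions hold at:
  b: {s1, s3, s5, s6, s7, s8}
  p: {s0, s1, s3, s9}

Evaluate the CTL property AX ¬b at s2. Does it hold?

No

Sat(¬b) = {s0, s2, s4, s9}
Sat(AX ¬b) = {s : every successor in {s0, s2, s4, s9}} = {s0, s4, s6, s9}
s2 ∉ Sat(AX ¬b) = {s0, s4, s6, s9}, so the formula does not hold at s2.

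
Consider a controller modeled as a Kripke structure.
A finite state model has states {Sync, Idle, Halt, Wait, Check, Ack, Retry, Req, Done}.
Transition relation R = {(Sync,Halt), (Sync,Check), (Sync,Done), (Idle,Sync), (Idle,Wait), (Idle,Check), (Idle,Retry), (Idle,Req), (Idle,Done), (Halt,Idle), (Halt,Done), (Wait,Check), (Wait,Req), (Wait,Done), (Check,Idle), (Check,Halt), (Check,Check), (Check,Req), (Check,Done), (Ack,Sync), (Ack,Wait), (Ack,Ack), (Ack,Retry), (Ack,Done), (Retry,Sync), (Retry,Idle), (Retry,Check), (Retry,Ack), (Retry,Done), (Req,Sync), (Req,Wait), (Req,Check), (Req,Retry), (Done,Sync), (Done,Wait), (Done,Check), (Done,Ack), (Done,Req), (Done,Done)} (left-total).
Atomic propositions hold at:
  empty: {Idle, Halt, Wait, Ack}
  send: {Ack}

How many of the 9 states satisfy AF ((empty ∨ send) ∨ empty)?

Sat(empty ∨ send) = {Idle, Halt, Wait, Ack}
Sat((empty ∨ send) ∨ empty) = {Idle, Halt, Wait, Ack}
AF ((empty ∨ send) ∨ empty): least fixpoint, start Z0 = {Idle, Halt, Wait, Ack}, add states with every successor in Z. Already a fixed point.
Sat(AF ((empty ∨ send) ∨ empty)) = {Idle, Halt, Wait, Ack}
|Sat(AF ((empty ∨ send) ∨ empty))| = |{Idle, Halt, Wait, Ack}| = 4.

4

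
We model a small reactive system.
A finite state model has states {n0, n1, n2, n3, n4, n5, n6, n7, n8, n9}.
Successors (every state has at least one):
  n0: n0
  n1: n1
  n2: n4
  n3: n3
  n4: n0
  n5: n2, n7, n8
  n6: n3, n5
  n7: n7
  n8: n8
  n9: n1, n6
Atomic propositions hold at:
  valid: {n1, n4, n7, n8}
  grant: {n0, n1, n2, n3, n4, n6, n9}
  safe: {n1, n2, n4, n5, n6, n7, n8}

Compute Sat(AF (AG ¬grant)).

{n7, n8}

Sat(¬grant) = {n5, n7, n8}
AG ¬grant: greatest fixpoint, start Z0 = {n5, n7, n8}, keep only states in Sat with every successor in Z. Z1 = {n7, n8}; fixed.
Sat(AG ¬grant) = {n7, n8}
AF (AG ¬grant): least fixpoint, start Z0 = {n7, n8}, add states with every successor in Z. Already a fixed point.
Sat(AF (AG ¬grant)) = {n7, n8}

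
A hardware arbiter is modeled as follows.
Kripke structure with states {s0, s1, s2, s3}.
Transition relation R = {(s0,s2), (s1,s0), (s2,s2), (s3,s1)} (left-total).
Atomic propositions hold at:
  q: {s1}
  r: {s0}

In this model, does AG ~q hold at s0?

Sat(~q) = {s0, s2, s3}
AG ~q: greatest fixpoint, start Z0 = {s0, s2, s3}, keep only states in Sat with every successor in Z. Z1 = {s0, s2}; fixed.
Sat(AG ~q) = {s0, s2}
s0 ∈ Sat(AG ~q) = {s0, s2}, so the formula holds at s0.

Yes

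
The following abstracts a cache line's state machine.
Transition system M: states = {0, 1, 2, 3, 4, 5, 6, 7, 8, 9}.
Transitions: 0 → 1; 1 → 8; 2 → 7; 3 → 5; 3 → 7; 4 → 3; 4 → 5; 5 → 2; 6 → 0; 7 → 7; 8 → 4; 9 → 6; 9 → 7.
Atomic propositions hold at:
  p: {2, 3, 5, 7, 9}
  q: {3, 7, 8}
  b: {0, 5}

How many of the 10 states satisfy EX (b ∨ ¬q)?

Sat(¬q) = {0, 1, 2, 4, 5, 6, 9}
Sat(b ∨ ¬q) = {0, 1, 2, 4, 5, 6, 9}
Sat(EX (b ∨ ¬q)) = {s : some successor in {0, 1, 2, 4, 5, 6, 9}} = {0, 3, 4, 5, 6, 8, 9}
|Sat(EX (b ∨ ¬q))| = |{0, 3, 4, 5, 6, 8, 9}| = 7.

7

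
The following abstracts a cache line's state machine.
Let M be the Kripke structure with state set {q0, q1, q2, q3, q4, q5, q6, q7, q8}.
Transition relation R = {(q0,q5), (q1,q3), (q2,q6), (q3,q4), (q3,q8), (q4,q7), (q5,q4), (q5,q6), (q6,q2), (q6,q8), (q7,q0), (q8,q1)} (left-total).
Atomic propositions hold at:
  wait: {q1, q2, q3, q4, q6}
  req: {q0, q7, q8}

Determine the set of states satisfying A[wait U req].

A[wait U req]: least fixpoint, start Z0 = Sat(req) = {q0, q7, q8}, add states in Sat(wait) with every successor in Z. Z1 = {q0, q4, q7, q8}; Z2 = {q0, q3, q4, q7, q8}; Z3 = {q0, q1, q3, q4, q7, q8}; fixed.
Sat(A[wait U req]) = {q0, q1, q3, q4, q7, q8}

{q0, q1, q3, q4, q7, q8}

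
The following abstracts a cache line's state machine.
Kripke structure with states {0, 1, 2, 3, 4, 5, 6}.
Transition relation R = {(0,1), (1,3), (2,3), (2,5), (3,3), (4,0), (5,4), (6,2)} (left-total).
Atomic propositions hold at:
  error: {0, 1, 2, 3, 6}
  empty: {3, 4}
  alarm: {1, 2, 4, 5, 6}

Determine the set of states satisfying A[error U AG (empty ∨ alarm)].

{0, 1, 3}

Sat(empty ∨ alarm) = {1, 2, 3, 4, 5, 6}
AG (empty ∨ alarm): greatest fixpoint, start Z0 = {1, 2, 3, 4, 5, 6}, keep only states in Sat with every successor in Z. Z1 = {1, 2, 3, 5, 6}; Z2 = {1, 2, 3, 6}; Z3 = {1, 3, 6}; Z4 = {1, 3}; fixed.
Sat(AG (empty ∨ alarm)) = {1, 3}
A[error U AG (empty ∨ alarm)]: least fixpoint, start Z0 = Sat(AG (empty ∨ alarm)) = {1, 3}, add states in Sat(error) with every successor in Z. Z1 = {0, 1, 3}; fixed.
Sat(A[error U AG (empty ∨ alarm)]) = {0, 1, 3}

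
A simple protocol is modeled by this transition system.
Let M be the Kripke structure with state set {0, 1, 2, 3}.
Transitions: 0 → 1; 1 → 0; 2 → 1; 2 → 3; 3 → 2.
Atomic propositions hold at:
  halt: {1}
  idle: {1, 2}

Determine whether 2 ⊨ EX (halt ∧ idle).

Sat(halt ∧ idle) = {1}
Sat(EX (halt ∧ idle)) = {s : some successor in {1}} = {0, 2}
2 ∈ Sat(EX (halt ∧ idle)) = {0, 2}, so the formula holds at 2.

Yes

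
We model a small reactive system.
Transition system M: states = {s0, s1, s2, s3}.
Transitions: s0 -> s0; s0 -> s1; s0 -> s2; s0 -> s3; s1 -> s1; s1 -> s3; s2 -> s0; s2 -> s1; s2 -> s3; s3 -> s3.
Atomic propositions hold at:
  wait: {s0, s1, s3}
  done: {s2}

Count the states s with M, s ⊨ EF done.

EF done: least fixpoint, start Z0 = {s2}, add states with some successor in Z. Z1 = {s0, s2}; fixed.
Sat(EF done) = {s0, s2}
|Sat(EF done)| = |{s0, s2}| = 2.

2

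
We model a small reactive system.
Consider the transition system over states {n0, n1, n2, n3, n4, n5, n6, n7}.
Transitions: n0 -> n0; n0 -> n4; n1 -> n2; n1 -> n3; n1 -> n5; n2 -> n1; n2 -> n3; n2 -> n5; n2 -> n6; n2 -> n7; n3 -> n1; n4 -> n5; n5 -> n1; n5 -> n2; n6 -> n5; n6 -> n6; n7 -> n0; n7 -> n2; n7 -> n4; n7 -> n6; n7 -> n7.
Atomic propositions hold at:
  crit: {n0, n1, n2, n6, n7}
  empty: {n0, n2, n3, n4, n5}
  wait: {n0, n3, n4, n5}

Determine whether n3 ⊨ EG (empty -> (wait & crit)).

Sat(wait & crit) = {n0}
Sat(empty -> (wait & crit)) = {n0, n1, n6, n7}
EG (empty -> (wait & crit)): greatest fixpoint, start Z0 = {n0, n1, n6, n7}, keep only states in Sat with some successor in Z. Z1 = {n0, n6, n7}; fixed.
Sat(EG (empty -> (wait & crit))) = {n0, n6, n7}
n3 ∉ Sat(EG (empty -> (wait & crit))) = {n0, n6, n7}, so the formula does not hold at n3.

No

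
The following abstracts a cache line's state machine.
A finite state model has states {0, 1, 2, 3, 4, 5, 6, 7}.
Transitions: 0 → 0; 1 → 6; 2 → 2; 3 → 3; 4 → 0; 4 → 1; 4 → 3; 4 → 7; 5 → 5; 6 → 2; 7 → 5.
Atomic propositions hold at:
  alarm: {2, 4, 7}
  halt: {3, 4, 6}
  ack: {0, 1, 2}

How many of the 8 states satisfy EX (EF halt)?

3

EF halt: least fixpoint, start Z0 = {3, 4, 6}, add states with some successor in Z. Z1 = {1, 3, 4, 6}; fixed.
Sat(EF halt) = {1, 3, 4, 6}
Sat(EX (EF halt)) = {s : some successor in {1, 3, 4, 6}} = {1, 3, 4}
|Sat(EX (EF halt))| = |{1, 3, 4}| = 3.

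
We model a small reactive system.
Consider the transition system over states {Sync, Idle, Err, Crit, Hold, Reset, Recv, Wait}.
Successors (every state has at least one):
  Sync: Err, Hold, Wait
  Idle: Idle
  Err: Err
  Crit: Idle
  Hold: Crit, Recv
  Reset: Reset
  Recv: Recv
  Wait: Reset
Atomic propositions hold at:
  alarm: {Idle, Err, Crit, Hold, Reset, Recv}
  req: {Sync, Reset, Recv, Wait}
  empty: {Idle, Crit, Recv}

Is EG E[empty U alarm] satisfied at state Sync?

No

E[empty U alarm]: least fixpoint, start Z0 = Sat(alarm) = {Idle, Err, Crit, Hold, Reset, Recv}, add states in Sat(empty) with some successor in Z. Already a fixed point.
Sat(E[empty U alarm]) = {Idle, Err, Crit, Hold, Reset, Recv}
EG E[empty U alarm]: greatest fixpoint, start Z0 = {Idle, Err, Crit, Hold, Reset, Recv}, keep only states in Sat with some successor in Z. Already a fixed point.
Sat(EG E[empty U alarm]) = {Idle, Err, Crit, Hold, Reset, Recv}
Sync ∉ Sat(EG E[empty U alarm]) = {Idle, Err, Crit, Hold, Reset, Recv}, so the formula does not hold at Sync.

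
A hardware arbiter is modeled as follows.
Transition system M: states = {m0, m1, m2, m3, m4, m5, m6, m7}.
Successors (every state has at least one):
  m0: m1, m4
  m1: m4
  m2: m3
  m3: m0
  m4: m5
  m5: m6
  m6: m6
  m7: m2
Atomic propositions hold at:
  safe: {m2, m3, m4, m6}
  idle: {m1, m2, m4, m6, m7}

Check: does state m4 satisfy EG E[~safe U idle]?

Sat(~safe) = {m0, m1, m5, m7}
E[~safe U idle]: least fixpoint, start Z0 = Sat(idle) = {m1, m2, m4, m6, m7}, add states in Sat(~safe) with some successor in Z. Z1 = {m0, m1, m2, m4, m5, m6, m7}; fixed.
Sat(E[~safe U idle]) = {m0, m1, m2, m4, m5, m6, m7}
EG E[~safe U idle]: greatest fixpoint, start Z0 = {m0, m1, m2, m4, m5, m6, m7}, keep only states in Sat with some successor in Z. Z1 = {m0, m1, m4, m5, m6, m7}; Z2 = {m0, m1, m4, m5, m6}; fixed.
Sat(EG E[~safe U idle]) = {m0, m1, m4, m5, m6}
m4 ∈ Sat(EG E[~safe U idle]) = {m0, m1, m4, m5, m6}, so the formula holds at m4.

Yes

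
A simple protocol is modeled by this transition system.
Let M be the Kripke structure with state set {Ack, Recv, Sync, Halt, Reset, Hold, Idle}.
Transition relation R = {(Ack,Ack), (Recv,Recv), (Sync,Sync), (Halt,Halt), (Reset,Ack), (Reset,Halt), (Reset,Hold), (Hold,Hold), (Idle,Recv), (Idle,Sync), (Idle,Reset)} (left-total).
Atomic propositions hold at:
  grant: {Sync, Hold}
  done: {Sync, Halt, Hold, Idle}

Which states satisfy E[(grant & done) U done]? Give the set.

{Sync, Halt, Hold, Idle}

Sat(grant & done) = {Sync, Hold}
E[(grant & done) U done]: least fixpoint, start Z0 = Sat(done) = {Sync, Halt, Hold, Idle}, add states in Sat(grant & done) with some successor in Z. Already a fixed point.
Sat(E[(grant & done) U done]) = {Sync, Halt, Hold, Idle}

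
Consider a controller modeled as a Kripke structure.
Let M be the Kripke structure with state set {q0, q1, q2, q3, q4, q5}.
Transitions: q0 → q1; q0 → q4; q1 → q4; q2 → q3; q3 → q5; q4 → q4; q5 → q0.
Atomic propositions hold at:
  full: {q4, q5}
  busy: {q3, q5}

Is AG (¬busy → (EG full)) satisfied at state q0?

Sat(¬busy) = {q0, q1, q2, q4}
EG full: greatest fixpoint, start Z0 = {q4, q5}, keep only states in Sat with some successor in Z. Z1 = {q4}; fixed.
Sat(EG full) = {q4}
Sat(¬busy → (EG full)) = {q3, q4, q5}
AG (¬busy → (EG full)): greatest fixpoint, start Z0 = {q3, q4, q5}, keep only states in Sat with every successor in Z. Z1 = {q3, q4}; Z2 = {q4}; fixed.
Sat(AG (¬busy → (EG full))) = {q4}
q0 ∉ Sat(AG (¬busy → (EG full))) = {q4}, so the formula does not hold at q0.

No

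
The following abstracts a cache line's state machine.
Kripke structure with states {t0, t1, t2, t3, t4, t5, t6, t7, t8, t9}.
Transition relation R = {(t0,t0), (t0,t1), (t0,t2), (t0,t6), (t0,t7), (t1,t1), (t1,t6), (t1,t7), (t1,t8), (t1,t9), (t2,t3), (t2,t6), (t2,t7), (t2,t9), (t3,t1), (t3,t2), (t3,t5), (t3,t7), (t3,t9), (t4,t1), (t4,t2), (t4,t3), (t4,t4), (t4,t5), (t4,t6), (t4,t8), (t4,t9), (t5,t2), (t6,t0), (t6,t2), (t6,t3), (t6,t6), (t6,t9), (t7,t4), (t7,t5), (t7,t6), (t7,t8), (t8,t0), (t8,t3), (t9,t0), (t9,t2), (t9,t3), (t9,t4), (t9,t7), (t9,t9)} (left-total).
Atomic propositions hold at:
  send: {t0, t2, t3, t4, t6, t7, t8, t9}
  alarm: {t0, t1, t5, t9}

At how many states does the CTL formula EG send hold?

8

EG send: greatest fixpoint, start Z0 = {t0, t2, t3, t4, t6, t7, t8, t9}, keep only states in Sat with some successor in Z. Already a fixed point.
Sat(EG send) = {t0, t2, t3, t4, t6, t7, t8, t9}
|Sat(EG send)| = |{t0, t2, t3, t4, t6, t7, t8, t9}| = 8.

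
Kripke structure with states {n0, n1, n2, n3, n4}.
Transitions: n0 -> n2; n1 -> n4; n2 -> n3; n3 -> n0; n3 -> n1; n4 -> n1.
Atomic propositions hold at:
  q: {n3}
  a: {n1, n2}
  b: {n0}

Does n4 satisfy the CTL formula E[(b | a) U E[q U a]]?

Sat(b | a) = {n0, n1, n2}
E[q U a]: least fixpoint, start Z0 = Sat(a) = {n1, n2}, add states in Sat(q) with some successor in Z. Z1 = {n1, n2, n3}; fixed.
Sat(E[q U a]) = {n1, n2, n3}
E[(b | a) U E[q U a]]: least fixpoint, start Z0 = Sat(E[q U a]) = {n1, n2, n3}, add states in Sat(b | a) with some successor in Z. Z1 = {n0, n1, n2, n3}; fixed.
Sat(E[(b | a) U E[q U a]]) = {n0, n1, n2, n3}
n4 ∉ Sat(E[(b | a) U E[q U a]]) = {n0, n1, n2, n3}, so the formula does not hold at n4.

No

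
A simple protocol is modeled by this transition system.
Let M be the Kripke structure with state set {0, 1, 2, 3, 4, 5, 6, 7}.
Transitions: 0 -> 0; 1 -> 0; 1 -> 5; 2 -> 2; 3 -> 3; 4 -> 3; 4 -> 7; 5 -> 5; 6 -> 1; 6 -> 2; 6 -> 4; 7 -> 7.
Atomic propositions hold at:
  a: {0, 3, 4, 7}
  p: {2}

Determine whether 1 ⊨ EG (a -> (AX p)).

Yes

Sat(AX p) = {s : every successor in {2}} = {2}
Sat(a -> (AX p)) = {1, 2, 5, 6}
EG (a -> (AX p)): greatest fixpoint, start Z0 = {1, 2, 5, 6}, keep only states in Sat with some successor in Z. Already a fixed point.
Sat(EG (a -> (AX p))) = {1, 2, 5, 6}
1 ∈ Sat(EG (a -> (AX p))) = {1, 2, 5, 6}, so the formula holds at 1.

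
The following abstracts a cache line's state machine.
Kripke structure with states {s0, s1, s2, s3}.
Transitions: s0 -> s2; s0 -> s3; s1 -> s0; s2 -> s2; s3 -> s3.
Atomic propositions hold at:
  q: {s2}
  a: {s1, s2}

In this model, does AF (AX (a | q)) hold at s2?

Yes

Sat(a | q) = {s1, s2}
Sat(AX (a | q)) = {s : every successor in {s1, s2}} = {s2}
AF (AX (a | q)): least fixpoint, start Z0 = {s2}, add states with every successor in Z. Already a fixed point.
Sat(AF (AX (a | q))) = {s2}
s2 ∈ Sat(AF (AX (a | q))) = {s2}, so the formula holds at s2.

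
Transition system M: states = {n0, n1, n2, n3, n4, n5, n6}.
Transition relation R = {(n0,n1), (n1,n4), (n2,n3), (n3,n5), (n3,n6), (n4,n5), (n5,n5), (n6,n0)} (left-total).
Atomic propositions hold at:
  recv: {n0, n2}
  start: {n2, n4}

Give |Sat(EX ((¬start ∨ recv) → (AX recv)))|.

Sat(¬start) = {n0, n1, n3, n5, n6}
Sat(¬start ∨ recv) = {n0, n1, n2, n3, n5, n6}
Sat(AX recv) = {s : every successor in {n0, n2}} = {n6}
Sat((¬start ∨ recv) → (AX recv)) = {n4, n6}
Sat(EX ((¬start ∨ recv) → (AX recv))) = {s : some successor in {n4, n6}} = {n1, n3}
|Sat(EX ((¬start ∨ recv) → (AX recv)))| = |{n1, n3}| = 2.

2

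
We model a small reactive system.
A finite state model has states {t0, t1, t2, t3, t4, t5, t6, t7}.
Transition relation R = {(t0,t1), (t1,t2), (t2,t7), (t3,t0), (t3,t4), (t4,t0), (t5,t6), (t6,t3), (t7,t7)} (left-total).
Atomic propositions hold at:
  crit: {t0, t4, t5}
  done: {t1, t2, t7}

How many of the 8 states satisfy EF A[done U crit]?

5

A[done U crit]: least fixpoint, start Z0 = Sat(crit) = {t0, t4, t5}, add states in Sat(done) with every successor in Z. Already a fixed point.
Sat(A[done U crit]) = {t0, t4, t5}
EF A[done U crit]: least fixpoint, start Z0 = {t0, t4, t5}, add states with some successor in Z. Z1 = {t0, t3, t4, t5}; Z2 = {t0, t3, t4, t5, t6}; fixed.
Sat(EF A[done U crit]) = {t0, t3, t4, t5, t6}
|Sat(EF A[done U crit])| = |{t0, t3, t4, t5, t6}| = 5.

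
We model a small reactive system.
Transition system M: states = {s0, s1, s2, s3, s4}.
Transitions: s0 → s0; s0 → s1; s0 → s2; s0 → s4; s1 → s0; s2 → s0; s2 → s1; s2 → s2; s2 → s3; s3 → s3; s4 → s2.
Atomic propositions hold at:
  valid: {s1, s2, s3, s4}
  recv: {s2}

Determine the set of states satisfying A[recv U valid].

{s1, s2, s3, s4}

A[recv U valid]: least fixpoint, start Z0 = Sat(valid) = {s1, s2, s3, s4}, add states in Sat(recv) with every successor in Z. Already a fixed point.
Sat(A[recv U valid]) = {s1, s2, s3, s4}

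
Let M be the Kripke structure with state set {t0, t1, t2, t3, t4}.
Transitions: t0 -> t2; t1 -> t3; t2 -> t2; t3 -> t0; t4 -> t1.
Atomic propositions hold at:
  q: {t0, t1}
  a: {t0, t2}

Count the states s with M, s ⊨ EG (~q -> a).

Sat(~q) = {t2, t3, t4}
Sat(~q -> a) = {t0, t1, t2}
EG (~q -> a): greatest fixpoint, start Z0 = {t0, t1, t2}, keep only states in Sat with some successor in Z. Z1 = {t0, t2}; fixed.
Sat(EG (~q -> a)) = {t0, t2}
|Sat(EG (~q -> a))| = |{t0, t2}| = 2.

2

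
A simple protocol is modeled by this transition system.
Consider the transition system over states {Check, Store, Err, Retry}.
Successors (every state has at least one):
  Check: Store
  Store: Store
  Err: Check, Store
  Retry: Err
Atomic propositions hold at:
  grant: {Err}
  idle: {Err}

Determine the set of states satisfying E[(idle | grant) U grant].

Sat(idle | grant) = {Err}
E[(idle | grant) U grant]: least fixpoint, start Z0 = Sat(grant) = {Err}, add states in Sat(idle | grant) with some successor in Z. Already a fixed point.
Sat(E[(idle | grant) U grant]) = {Err}

{Err}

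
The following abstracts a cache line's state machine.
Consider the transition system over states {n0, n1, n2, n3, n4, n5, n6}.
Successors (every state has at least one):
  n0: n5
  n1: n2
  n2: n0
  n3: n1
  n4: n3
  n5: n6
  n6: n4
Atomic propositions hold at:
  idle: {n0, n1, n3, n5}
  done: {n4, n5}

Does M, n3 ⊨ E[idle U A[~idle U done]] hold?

No

Sat(~idle) = {n2, n4, n6}
A[~idle U done]: least fixpoint, start Z0 = Sat(done) = {n4, n5}, add states in Sat(~idle) with every successor in Z. Z1 = {n4, n5, n6}; fixed.
Sat(A[~idle U done]) = {n4, n5, n6}
E[idle U A[~idle U done]]: least fixpoint, start Z0 = Sat(A[~idle U done]) = {n4, n5, n6}, add states in Sat(idle) with some successor in Z. Z1 = {n0, n4, n5, n6}; fixed.
Sat(E[idle U A[~idle U done]]) = {n0, n4, n5, n6}
n3 ∉ Sat(E[idle U A[~idle U done]]) = {n0, n4, n5, n6}, so the formula does not hold at n3.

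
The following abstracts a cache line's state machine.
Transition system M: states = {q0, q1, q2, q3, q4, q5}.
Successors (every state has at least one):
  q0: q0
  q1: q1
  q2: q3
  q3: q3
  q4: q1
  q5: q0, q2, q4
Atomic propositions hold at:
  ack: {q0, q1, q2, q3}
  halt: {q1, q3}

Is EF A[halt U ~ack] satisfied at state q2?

No

Sat(~ack) = {q4, q5}
A[halt U ~ack]: least fixpoint, start Z0 = Sat(~ack) = {q4, q5}, add states in Sat(halt) with every successor in Z. Already a fixed point.
Sat(A[halt U ~ack]) = {q4, q5}
EF A[halt U ~ack]: least fixpoint, start Z0 = {q4, q5}, add states with some successor in Z. Already a fixed point.
Sat(EF A[halt U ~ack]) = {q4, q5}
q2 ∉ Sat(EF A[halt U ~ack]) = {q4, q5}, so the formula does not hold at q2.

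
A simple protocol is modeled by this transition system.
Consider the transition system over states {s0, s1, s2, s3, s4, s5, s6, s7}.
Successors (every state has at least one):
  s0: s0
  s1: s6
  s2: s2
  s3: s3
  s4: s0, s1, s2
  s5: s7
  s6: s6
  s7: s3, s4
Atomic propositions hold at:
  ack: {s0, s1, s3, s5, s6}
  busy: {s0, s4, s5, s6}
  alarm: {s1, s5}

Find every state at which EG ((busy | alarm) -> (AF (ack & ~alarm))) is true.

Sat(busy | alarm) = {s0, s1, s4, s5, s6}
Sat(~alarm) = {s0, s2, s3, s4, s6, s7}
Sat(ack & ~alarm) = {s0, s3, s6}
AF (ack & ~alarm): least fixpoint, start Z0 = {s0, s3, s6}, add states with every successor in Z. Z1 = {s0, s1, s3, s6}; fixed.
Sat(AF (ack & ~alarm)) = {s0, s1, s3, s6}
Sat((busy | alarm) -> (AF (ack & ~alarm))) = {s0, s1, s2, s3, s6, s7}
EG ((busy | alarm) -> (AF (ack & ~alarm))): greatest fixpoint, start Z0 = {s0, s1, s2, s3, s6, s7}, keep only states in Sat with some successor in Z. Already a fixed point.
Sat(EG ((busy | alarm) -> (AF (ack & ~alarm)))) = {s0, s1, s2, s3, s6, s7}

{s0, s1, s2, s3, s6, s7}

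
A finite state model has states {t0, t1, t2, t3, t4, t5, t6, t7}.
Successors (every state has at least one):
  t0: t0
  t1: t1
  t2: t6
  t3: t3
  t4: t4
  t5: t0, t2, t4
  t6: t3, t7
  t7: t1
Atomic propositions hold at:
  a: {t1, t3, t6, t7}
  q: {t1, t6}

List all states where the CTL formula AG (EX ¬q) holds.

{t0, t3, t4}

Sat(¬q) = {t0, t2, t3, t4, t5, t7}
Sat(EX ¬q) = {s : some successor in {t0, t2, t3, t4, t5, t7}} = {t0, t3, t4, t5, t6}
AG (EX ¬q): greatest fixpoint, start Z0 = {t0, t3, t4, t5, t6}, keep only states in Sat with every successor in Z. Z1 = {t0, t3, t4}; fixed.
Sat(AG (EX ¬q)) = {t0, t3, t4}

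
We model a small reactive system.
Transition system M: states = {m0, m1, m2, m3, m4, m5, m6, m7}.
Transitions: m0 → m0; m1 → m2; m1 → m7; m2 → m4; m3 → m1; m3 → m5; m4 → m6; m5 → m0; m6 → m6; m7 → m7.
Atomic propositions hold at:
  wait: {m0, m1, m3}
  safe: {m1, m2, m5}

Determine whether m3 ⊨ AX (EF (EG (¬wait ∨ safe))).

Sat(¬wait) = {m2, m4, m5, m6, m7}
Sat(¬wait ∨ safe) = {m1, m2, m4, m5, m6, m7}
EG (¬wait ∨ safe): greatest fixpoint, start Z0 = {m1, m2, m4, m5, m6, m7}, keep only states in Sat with some successor in Z. Z1 = {m1, m2, m4, m6, m7}; fixed.
Sat(EG (¬wait ∨ safe)) = {m1, m2, m4, m6, m7}
EF (EG (¬wait ∨ safe)): least fixpoint, start Z0 = {m1, m2, m4, m6, m7}, add states with some successor in Z. Z1 = {m1, m2, m3, m4, m6, m7}; fixed.
Sat(EF (EG (¬wait ∨ safe))) = {m1, m2, m3, m4, m6, m7}
Sat(AX (EF (EG (¬wait ∨ safe)))) = {s : every successor in {m1, m2, m3, m4, m6, m7}} = {m1, m2, m4, m6, m7}
m3 ∉ Sat(AX (EF (EG (¬wait ∨ safe)))) = {m1, m2, m4, m6, m7}, so the formula does not hold at m3.

No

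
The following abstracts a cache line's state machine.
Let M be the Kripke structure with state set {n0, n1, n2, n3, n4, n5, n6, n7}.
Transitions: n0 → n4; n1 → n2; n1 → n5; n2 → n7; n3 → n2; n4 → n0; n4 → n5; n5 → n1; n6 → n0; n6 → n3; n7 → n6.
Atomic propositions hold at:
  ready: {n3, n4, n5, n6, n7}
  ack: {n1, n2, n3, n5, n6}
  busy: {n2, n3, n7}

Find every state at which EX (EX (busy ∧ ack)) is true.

{n5, n6, n7}

Sat(busy ∧ ack) = {n2, n3}
Sat(EX (busy ∧ ack)) = {s : some successor in {n2, n3}} = {n1, n3, n6}
Sat(EX (EX (busy ∧ ack))) = {s : some successor in {n1, n3, n6}} = {n5, n6, n7}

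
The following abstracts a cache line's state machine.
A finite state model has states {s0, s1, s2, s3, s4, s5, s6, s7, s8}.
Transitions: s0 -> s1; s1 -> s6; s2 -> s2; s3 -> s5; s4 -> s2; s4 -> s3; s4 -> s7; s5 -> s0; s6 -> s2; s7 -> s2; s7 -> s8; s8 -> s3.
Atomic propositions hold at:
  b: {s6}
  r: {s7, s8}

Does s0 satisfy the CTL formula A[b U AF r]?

No

AF r: least fixpoint, start Z0 = {s7, s8}, add states with every successor in Z. Already a fixed point.
Sat(AF r) = {s7, s8}
A[b U AF r]: least fixpoint, start Z0 = Sat(AF r) = {s7, s8}, add states in Sat(b) with every successor in Z. Already a fixed point.
Sat(A[b U AF r]) = {s7, s8}
s0 ∉ Sat(A[b U AF r]) = {s7, s8}, so the formula does not hold at s0.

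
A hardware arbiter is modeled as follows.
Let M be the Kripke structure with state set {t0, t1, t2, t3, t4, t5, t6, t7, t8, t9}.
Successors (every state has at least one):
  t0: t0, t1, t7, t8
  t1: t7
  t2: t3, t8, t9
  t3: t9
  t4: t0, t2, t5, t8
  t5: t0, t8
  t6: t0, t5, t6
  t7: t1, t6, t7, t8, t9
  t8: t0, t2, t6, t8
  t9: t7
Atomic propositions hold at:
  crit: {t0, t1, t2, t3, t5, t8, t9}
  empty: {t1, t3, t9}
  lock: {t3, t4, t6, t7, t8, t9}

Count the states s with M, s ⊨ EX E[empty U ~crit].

8

Sat(~crit) = {t4, t6, t7}
E[empty U ~crit]: least fixpoint, start Z0 = Sat(~crit) = {t4, t6, t7}, add states in Sat(empty) with some successor in Z. Z1 = {t1, t4, t6, t7, t9}; Z2 = {t1, t3, t4, t6, t7, t9}; fixed.
Sat(E[empty U ~crit]) = {t1, t3, t4, t6, t7, t9}
Sat(EX E[empty U ~crit]) = {s : some successor in {t1, t3, t4, t6, t7, t9}} = {t0, t1, t2, t3, t6, t7, t8, t9}
|Sat(EX E[empty U ~crit])| = |{t0, t1, t2, t3, t6, t7, t8, t9}| = 8.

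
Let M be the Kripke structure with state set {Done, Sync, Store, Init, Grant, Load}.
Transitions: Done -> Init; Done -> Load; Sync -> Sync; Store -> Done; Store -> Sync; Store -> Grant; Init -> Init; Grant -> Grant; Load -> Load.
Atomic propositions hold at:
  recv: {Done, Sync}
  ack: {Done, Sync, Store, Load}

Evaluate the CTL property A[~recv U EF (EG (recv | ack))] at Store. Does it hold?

Yes

Sat(~recv) = {Store, Init, Grant, Load}
Sat(recv | ack) = {Done, Sync, Store, Load}
EG (recv | ack): greatest fixpoint, start Z0 = {Done, Sync, Store, Load}, keep only states in Sat with some successor in Z. Already a fixed point.
Sat(EG (recv | ack)) = {Done, Sync, Store, Load}
EF (EG (recv | ack)): least fixpoint, start Z0 = {Done, Sync, Store, Load}, add states with some successor in Z. Already a fixed point.
Sat(EF (EG (recv | ack))) = {Done, Sync, Store, Load}
A[~recv U EF (EG (recv | ack))]: least fixpoint, start Z0 = Sat(EF (EG (recv | ack))) = {Done, Sync, Store, Load}, add states in Sat(~recv) with every successor in Z. Already a fixed point.
Sat(A[~recv U EF (EG (recv | ack))]) = {Done, Sync, Store, Load}
Store ∈ Sat(A[~recv U EF (EG (recv | ack))]) = {Done, Sync, Store, Load}, so the formula holds at Store.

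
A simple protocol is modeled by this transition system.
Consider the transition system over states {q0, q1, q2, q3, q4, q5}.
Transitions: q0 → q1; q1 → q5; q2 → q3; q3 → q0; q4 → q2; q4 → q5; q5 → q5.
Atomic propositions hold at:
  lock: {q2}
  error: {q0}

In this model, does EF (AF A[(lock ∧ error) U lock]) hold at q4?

Yes

Sat(lock ∧ error) = ∅
A[(lock ∧ error) U lock]: least fixpoint, start Z0 = Sat(lock) = {q2}, add states in Sat(lock ∧ error) with every successor in Z. Already a fixed point.
Sat(A[(lock ∧ error) U lock]) = {q2}
AF A[(lock ∧ error) U lock]: least fixpoint, start Z0 = {q2}, add states with every successor in Z. Already a fixed point.
Sat(AF A[(lock ∧ error) U lock]) = {q2}
EF (AF A[(lock ∧ error) U lock]): least fixpoint, start Z0 = {q2}, add states with some successor in Z. Z1 = {q2, q4}; fixed.
Sat(EF (AF A[(lock ∧ error) U lock])) = {q2, q4}
q4 ∈ Sat(EF (AF A[(lock ∧ error) U lock])) = {q2, q4}, so the formula holds at q4.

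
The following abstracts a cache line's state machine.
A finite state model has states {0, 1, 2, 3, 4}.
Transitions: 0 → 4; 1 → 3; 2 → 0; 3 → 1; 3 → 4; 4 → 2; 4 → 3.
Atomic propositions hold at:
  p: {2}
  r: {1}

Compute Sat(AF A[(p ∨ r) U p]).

{2}

Sat(p ∨ r) = {1, 2}
A[(p ∨ r) U p]: least fixpoint, start Z0 = Sat(p) = {2}, add states in Sat(p ∨ r) with every successor in Z. Already a fixed point.
Sat(A[(p ∨ r) U p]) = {2}
AF A[(p ∨ r) U p]: least fixpoint, start Z0 = {2}, add states with every successor in Z. Already a fixed point.
Sat(AF A[(p ∨ r) U p]) = {2}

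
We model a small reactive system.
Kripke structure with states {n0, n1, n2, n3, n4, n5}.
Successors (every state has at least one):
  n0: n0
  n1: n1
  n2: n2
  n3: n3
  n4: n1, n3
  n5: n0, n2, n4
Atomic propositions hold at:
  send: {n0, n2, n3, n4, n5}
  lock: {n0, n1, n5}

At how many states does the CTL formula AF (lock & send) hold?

Sat(lock & send) = {n0, n5}
AF (lock & send): least fixpoint, start Z0 = {n0, n5}, add states with every successor in Z. Already a fixed point.
Sat(AF (lock & send)) = {n0, n5}
|Sat(AF (lock & send))| = |{n0, n5}| = 2.

2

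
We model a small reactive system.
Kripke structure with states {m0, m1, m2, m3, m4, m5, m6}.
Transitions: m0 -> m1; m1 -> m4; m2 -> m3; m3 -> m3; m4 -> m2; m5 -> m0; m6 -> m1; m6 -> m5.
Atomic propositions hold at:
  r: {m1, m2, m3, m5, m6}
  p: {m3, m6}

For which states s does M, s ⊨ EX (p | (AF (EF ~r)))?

Sat(~r) = {m0, m4}
EF ~r: least fixpoint, start Z0 = {m0, m4}, add states with some successor in Z. Z1 = {m0, m1, m4, m5}; Z2 = {m0, m1, m4, m5, m6}; fixed.
Sat(EF ~r) = {m0, m1, m4, m5, m6}
AF (EF ~r): least fixpoint, start Z0 = {m0, m1, m4, m5, m6}, add states with every successor in Z. Already a fixed point.
Sat(AF (EF ~r)) = {m0, m1, m4, m5, m6}
Sat(p | (AF (EF ~r))) = {m0, m1, m3, m4, m5, m6}
Sat(EX (p | (AF (EF ~r)))) = {s : some successor in {m0, m1, m3, m4, m5, m6}} = {m0, m1, m2, m3, m5, m6}

{m0, m1, m2, m3, m5, m6}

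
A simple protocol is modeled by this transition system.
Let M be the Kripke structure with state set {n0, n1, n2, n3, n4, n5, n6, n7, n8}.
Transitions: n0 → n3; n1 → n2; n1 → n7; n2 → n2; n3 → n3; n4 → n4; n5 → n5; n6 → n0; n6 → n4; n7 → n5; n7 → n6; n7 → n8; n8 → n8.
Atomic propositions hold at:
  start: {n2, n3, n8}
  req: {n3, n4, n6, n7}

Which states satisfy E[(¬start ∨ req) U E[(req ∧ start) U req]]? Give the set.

{n0, n1, n3, n4, n6, n7}

Sat(¬start) = {n0, n1, n4, n5, n6, n7}
Sat(¬start ∨ req) = {n0, n1, n3, n4, n5, n6, n7}
Sat(req ∧ start) = {n3}
E[(req ∧ start) U req]: least fixpoint, start Z0 = Sat(req) = {n3, n4, n6, n7}, add states in Sat(req ∧ start) with some successor in Z. Already a fixed point.
Sat(E[(req ∧ start) U req]) = {n3, n4, n6, n7}
E[(¬start ∨ req) U E[(req ∧ start) U req]]: least fixpoint, start Z0 = Sat(E[(req ∧ start) U req]) = {n3, n4, n6, n7}, add states in Sat(¬start ∨ req) with some successor in Z. Z1 = {n0, n1, n3, n4, n6, n7}; fixed.
Sat(E[(¬start ∨ req) U E[(req ∧ start) U req]]) = {n0, n1, n3, n4, n6, n7}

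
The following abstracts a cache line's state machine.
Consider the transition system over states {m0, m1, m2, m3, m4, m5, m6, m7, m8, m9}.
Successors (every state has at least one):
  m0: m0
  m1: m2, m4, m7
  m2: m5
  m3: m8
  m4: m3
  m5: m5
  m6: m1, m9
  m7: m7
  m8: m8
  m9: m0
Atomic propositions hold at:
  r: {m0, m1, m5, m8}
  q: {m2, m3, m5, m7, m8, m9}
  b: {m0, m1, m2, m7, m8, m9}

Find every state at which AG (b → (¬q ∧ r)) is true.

{m0, m5}

Sat(¬q) = {m0, m1, m4, m6}
Sat(¬q ∧ r) = {m0, m1}
Sat(b → (¬q ∧ r)) = {m0, m1, m3, m4, m5, m6}
AG (b → (¬q ∧ r)): greatest fixpoint, start Z0 = {m0, m1, m3, m4, m5, m6}, keep only states in Sat with every successor in Z. Z1 = {m0, m4, m5}; Z2 = {m0, m5}; fixed.
Sat(AG (b → (¬q ∧ r))) = {m0, m5}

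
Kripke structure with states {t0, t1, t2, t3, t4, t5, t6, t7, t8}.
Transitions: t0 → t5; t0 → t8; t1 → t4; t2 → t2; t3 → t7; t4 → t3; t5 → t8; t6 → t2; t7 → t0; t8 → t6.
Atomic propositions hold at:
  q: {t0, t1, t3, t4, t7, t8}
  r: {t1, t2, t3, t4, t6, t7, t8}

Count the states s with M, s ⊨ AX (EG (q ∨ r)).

8

Sat(q ∨ r) = {t0, t1, t2, t3, t4, t6, t7, t8}
EG (q ∨ r): greatest fixpoint, start Z0 = {t0, t1, t2, t3, t4, t6, t7, t8}, keep only states in Sat with some successor in Z. Already a fixed point.
Sat(EG (q ∨ r)) = {t0, t1, t2, t3, t4, t6, t7, t8}
Sat(AX (EG (q ∨ r))) = {s : every successor in {t0, t1, t2, t3, t4, t6, t7, t8}} = {t1, t2, t3, t4, t5, t6, t7, t8}
|Sat(AX (EG (q ∨ r)))| = |{t1, t2, t3, t4, t5, t6, t7, t8}| = 8.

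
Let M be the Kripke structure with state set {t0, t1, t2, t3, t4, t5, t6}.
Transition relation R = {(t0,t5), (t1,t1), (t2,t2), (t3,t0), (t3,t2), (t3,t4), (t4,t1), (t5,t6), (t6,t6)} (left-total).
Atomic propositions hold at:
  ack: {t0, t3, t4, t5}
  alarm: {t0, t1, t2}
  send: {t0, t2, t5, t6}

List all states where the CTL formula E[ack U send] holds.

E[ack U send]: least fixpoint, start Z0 = Sat(send) = {t0, t2, t5, t6}, add states in Sat(ack) with some successor in Z. Z1 = {t0, t2, t3, t5, t6}; fixed.
Sat(E[ack U send]) = {t0, t2, t3, t5, t6}

{t0, t2, t3, t5, t6}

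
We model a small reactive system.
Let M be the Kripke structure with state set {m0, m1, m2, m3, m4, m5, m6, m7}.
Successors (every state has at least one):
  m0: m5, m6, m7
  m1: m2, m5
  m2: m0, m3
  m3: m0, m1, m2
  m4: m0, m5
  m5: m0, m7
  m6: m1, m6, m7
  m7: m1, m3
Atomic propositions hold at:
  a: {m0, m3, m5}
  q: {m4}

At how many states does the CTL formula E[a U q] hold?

E[a U q]: least fixpoint, start Z0 = Sat(q) = {m4}, add states in Sat(a) with some successor in Z. Already a fixed point.
Sat(E[a U q]) = {m4}
|Sat(E[a U q])| = |{m4}| = 1.

1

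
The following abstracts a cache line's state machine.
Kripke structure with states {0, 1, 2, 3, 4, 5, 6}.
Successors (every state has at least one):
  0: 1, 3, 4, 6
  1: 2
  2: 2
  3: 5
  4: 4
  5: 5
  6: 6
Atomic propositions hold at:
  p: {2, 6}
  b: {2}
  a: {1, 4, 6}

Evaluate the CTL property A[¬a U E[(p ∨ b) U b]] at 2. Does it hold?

Yes

Sat(¬a) = {0, 2, 3, 5}
Sat(p ∨ b) = {2, 6}
E[(p ∨ b) U b]: least fixpoint, start Z0 = Sat(b) = {2}, add states in Sat(p ∨ b) with some successor in Z. Already a fixed point.
Sat(E[(p ∨ b) U b]) = {2}
A[¬a U E[(p ∨ b) U b]]: least fixpoint, start Z0 = Sat(E[(p ∨ b) U b]) = {2}, add states in Sat(¬a) with every successor in Z. Already a fixed point.
Sat(A[¬a U E[(p ∨ b) U b]]) = {2}
2 ∈ Sat(A[¬a U E[(p ∨ b) U b]]) = {2}, so the formula holds at 2.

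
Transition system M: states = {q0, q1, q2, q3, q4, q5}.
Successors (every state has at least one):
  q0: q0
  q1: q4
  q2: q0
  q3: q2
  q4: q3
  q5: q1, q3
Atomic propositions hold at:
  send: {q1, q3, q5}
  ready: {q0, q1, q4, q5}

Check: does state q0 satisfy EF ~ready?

Sat(~ready) = {q2, q3}
EF ~ready: least fixpoint, start Z0 = {q2, q3}, add states with some successor in Z. Z1 = {q2, q3, q4, q5}; Z2 = {q1, q2, q3, q4, q5}; fixed.
Sat(EF ~ready) = {q1, q2, q3, q4, q5}
q0 ∉ Sat(EF ~ready) = {q1, q2, q3, q4, q5}, so the formula does not hold at q0.

No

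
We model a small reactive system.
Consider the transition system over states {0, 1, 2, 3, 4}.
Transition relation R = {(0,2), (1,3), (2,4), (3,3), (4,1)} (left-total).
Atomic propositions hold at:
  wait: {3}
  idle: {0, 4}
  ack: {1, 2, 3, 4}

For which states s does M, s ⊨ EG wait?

EG wait: greatest fixpoint, start Z0 = {3}, keep only states in Sat with some successor in Z. Already a fixed point.
Sat(EG wait) = {3}

{3}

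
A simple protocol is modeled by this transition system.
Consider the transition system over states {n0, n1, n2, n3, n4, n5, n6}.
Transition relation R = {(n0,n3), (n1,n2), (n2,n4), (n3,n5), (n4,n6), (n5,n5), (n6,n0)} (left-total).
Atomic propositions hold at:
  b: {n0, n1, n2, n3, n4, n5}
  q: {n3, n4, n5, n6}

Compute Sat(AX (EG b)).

{n0, n3, n5, n6}

EG b: greatest fixpoint, start Z0 = {n0, n1, n2, n3, n4, n5}, keep only states in Sat with some successor in Z. Z1 = {n0, n1, n2, n3, n5}; Z2 = {n0, n1, n3, n5}; Z3 = {n0, n3, n5}; fixed.
Sat(EG b) = {n0, n3, n5}
Sat(AX (EG b)) = {s : every successor in {n0, n3, n5}} = {n0, n3, n5, n6}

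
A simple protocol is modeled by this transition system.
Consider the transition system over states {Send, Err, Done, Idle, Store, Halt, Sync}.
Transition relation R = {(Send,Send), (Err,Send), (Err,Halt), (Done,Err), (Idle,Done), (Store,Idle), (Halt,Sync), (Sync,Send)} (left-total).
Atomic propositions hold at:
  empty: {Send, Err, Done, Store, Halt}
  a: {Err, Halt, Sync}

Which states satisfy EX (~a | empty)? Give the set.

{Send, Err, Done, Idle, Store, Sync}

Sat(~a) = {Send, Done, Idle, Store}
Sat(~a | empty) = {Send, Err, Done, Idle, Store, Halt}
Sat(EX (~a | empty)) = {s : some successor in {Send, Err, Done, Idle, Store, Halt}} = {Send, Err, Done, Idle, Store, Sync}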